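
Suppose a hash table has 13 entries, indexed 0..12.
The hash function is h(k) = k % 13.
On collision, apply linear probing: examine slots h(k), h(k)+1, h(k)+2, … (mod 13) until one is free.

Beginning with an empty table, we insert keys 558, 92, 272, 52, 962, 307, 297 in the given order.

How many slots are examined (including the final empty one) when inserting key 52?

3

558: h=12 → slot 12
92: h=1 → slot 1
272: h=12, probe 12,0 → slot 0
52: h=0, probe 0,1,2 → slot 2
962: h=0, probe 0,1,2,3 → slot 3
307: h=8 → slot 8
297: h=11 → slot 11
Table: [272, 92, 52, 962, —, —, —, —, 307, —, —, 297, 558]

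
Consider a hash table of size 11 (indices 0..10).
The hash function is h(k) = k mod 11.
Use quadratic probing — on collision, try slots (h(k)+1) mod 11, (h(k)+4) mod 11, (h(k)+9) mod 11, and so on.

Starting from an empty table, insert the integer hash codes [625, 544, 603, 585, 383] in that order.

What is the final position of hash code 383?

7

Insert 625: h=9, slot 9 empty -> index 9.
Insert 544: h=5, slot 5 empty -> index 5.
Insert 603: h=9, slot 9 occupied -> index 10.
Insert 585: h=2, slot 2 empty -> index 2.
Insert 383: h=9, slots 9,10,2 occupied -> index 7.
Table: [—, —, 585, —, —, 544, —, 383, —, 625, 603]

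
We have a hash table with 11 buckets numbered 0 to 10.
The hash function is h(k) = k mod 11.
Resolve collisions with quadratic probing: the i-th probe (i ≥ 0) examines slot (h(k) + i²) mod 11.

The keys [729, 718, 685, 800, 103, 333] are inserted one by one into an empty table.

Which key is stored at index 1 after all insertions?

729: h=3 => slot 3
718: h=3, probe 3,4 => slot 4
685: h=3, probe 3,4,7 => slot 7
800: h=8 => slot 8
103: h=4, probe 4,5 => slot 5
333: h=3, probe 3,4,7,1 => slot 1
Table: [., 333, ., 729, 718, 103, ., 685, 800, ., .]

333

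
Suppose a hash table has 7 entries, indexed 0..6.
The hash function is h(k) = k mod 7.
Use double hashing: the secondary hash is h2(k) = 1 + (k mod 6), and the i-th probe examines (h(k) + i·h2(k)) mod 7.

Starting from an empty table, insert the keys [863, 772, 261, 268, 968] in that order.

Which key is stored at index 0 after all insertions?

863: h=2 -> slot 2
772: h=2, h2=5, probe 2,0 -> slot 0
261: h=2, h2=4, probe 2,6 -> slot 6
268: h=2, h2=5, probe 2,0,5 -> slot 5
968: h=2, h2=3, probe 2,5,1 -> slot 1
Table: [772, 968, 863, —, —, 268, 261]

772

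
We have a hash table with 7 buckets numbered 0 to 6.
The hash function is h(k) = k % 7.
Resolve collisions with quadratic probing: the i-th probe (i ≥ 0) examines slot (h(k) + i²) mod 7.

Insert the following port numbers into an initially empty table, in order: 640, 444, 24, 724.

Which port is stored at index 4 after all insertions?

444

640: h=3 → slot 3
444: h=3, probe 3,4 → slot 4
24: h=3, probe 3,4,0 → slot 0
724: h=3, probe 3,4,0,5 → slot 5
Table: [24, _, _, 640, 444, 724, _]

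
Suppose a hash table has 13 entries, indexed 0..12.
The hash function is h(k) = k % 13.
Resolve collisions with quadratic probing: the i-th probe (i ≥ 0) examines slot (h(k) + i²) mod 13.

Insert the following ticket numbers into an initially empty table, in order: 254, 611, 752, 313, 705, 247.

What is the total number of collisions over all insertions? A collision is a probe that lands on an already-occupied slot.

2

Insert 254: h=7, slot 7 empty → index 7.
Insert 611: h=0, slot 0 empty → index 0.
Insert 752: h=11, slot 11 empty → index 11.
Insert 313: h=1, slot 1 empty → index 1.
Insert 705: h=3, slot 3 empty → index 3.
Insert 247: h=0, slots 0,1 occupied → index 4.
Table: [611, 313, —, 705, 247, —, —, 254, —, —, —, 752, —]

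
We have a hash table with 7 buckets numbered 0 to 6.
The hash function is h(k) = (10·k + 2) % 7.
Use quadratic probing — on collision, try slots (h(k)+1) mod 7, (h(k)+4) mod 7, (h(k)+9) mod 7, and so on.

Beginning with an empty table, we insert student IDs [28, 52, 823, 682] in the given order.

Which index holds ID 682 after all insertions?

5

28 hashes to 2; slot 2 is free -> place at 2.
52 hashes to 4; slot 4 is free -> place at 4.
823 hashes to 0; slot 0 is free -> place at 0.
682 hashes to 4; 4 taken -> place at 5.
Table: [823, —, 28, —, 52, 682, —]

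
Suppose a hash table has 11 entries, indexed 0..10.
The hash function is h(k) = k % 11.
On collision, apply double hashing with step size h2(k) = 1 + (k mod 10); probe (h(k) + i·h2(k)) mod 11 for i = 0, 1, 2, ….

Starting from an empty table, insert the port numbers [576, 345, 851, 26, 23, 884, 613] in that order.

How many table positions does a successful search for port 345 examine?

576: h=4 -> slot 4
345: h=4, h2=6, probe 4,10 -> slot 10
851: h=4, h2=2, probe 4,6 -> slot 6
26: h=4, h2=7, probe 4,0 -> slot 0
23: h=1 -> slot 1
884: h=4, h2=5, probe 4,9 -> slot 9
613: h=8 -> slot 8
Table: [26, 23, ., ., 576, ., 851, ., 613, 884, 345]
Lookup 345: h=4, h2=6, probe 4,10 → found at 10.

2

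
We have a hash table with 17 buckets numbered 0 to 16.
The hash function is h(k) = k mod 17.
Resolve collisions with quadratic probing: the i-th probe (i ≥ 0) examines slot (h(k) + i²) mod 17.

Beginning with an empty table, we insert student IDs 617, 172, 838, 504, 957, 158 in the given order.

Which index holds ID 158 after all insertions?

Insert 617: h=5, slot 5 empty -> index 5.
Insert 172: h=2, slot 2 empty -> index 2.
Insert 838: h=5, slot 5 occupied -> index 6.
Insert 504: h=11, slot 11 empty -> index 11.
Insert 957: h=5, slots 5,6 occupied -> index 9.
Insert 158: h=5, slots 5,6,9 occupied -> index 14.
Table: [-, -, 172, -, -, 617, 838, -, -, 957, -, 504, -, -, 158, -, -]

14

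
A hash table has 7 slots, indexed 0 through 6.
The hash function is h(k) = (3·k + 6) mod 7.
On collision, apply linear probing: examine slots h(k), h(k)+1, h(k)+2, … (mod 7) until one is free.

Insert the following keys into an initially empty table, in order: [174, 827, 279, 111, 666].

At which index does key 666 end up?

6

174: h=3 -> slot 3
827: h=2 -> slot 2
279: h=3, probe 3,4 -> slot 4
111: h=3, probe 3,4,5 -> slot 5
666: h=2, probe 2,3,4,5,6 -> slot 6
Table: [∅, ∅, 827, 174, 279, 111, 666]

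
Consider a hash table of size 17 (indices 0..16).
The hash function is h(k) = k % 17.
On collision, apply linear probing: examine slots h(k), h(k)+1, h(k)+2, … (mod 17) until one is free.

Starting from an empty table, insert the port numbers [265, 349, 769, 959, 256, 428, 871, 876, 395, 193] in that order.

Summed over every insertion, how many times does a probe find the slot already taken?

265 hashes to 10; slot 10 is free → place at 10.
349 hashes to 9; slot 9 is free → place at 9.
769 hashes to 4; slot 4 is free → place at 4.
959 hashes to 7; slot 7 is free → place at 7.
256 hashes to 1; slot 1 is free → place at 1.
428 hashes to 3; slot 3 is free → place at 3.
871 hashes to 4; 4 taken → place at 5.
876 hashes to 9; 9,10 taken → place at 11.
395 hashes to 4; 4,5 taken → place at 6.
193 hashes to 6; 6,7 taken → place at 8.
Table: [_, 256, _, 428, 769, 871, 395, 959, 193, 349, 265, 876, _, _, _, _, _]

7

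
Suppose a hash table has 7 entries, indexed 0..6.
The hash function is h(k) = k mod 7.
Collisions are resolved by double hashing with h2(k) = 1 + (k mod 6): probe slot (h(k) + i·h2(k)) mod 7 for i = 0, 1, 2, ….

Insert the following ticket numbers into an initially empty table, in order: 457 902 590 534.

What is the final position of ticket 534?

457 hashes to 2; slot 2 is free -> place at 2.
902 hashes to 6; slot 6 is free -> place at 6.
590 hashes to 2, h2=3; 2 taken -> place at 5.
534 hashes to 2, h2=1; 2 taken -> place at 3.
Table: [., ., 457, 534, ., 590, 902]

3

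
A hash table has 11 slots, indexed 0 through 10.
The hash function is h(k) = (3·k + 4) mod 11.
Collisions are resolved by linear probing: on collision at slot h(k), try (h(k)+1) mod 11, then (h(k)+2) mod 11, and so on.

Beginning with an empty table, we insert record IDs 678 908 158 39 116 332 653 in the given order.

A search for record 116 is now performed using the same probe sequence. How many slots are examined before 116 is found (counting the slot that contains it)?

3

678: h=3 => slot 3
908: h=0 => slot 0
158: h=5 => slot 5
39: h=0, probe 0,1 => slot 1
116: h=0, probe 0,1,2 => slot 2
332: h=10 => slot 10
653: h=5, probe 5,6 => slot 6
Table: [908, 39, 116, 678, ∅, 158, 653, ∅, ∅, ∅, 332]
Lookup 116: h=0, probe 0,1,2 → found at 2.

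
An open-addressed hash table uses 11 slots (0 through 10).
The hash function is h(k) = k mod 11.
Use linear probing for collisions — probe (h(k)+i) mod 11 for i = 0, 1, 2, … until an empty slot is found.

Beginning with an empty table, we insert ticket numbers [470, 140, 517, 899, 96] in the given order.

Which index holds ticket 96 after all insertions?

1

Insert 470: h=8, slot 8 empty → index 8.
Insert 140: h=8, slot 8 occupied → index 9.
Insert 517: h=0, slot 0 empty → index 0.
Insert 899: h=8, slots 8,9 occupied → index 10.
Insert 96: h=8, slots 8,9,10,0 occupied → index 1.
Table: [517, 96, ∅, ∅, ∅, ∅, ∅, ∅, 470, 140, 899]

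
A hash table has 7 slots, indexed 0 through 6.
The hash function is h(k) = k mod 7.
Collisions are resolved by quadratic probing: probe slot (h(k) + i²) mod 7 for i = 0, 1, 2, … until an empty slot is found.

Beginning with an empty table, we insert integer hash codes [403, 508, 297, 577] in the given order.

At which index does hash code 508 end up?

403 hashes to 4; slot 4 is free → place at 4.
508 hashes to 4; 4 taken → place at 5.
297 hashes to 3; slot 3 is free → place at 3.
577 hashes to 3; 3,4 taken → place at 0.
Table: [577, ., ., 297, 403, 508, .]

5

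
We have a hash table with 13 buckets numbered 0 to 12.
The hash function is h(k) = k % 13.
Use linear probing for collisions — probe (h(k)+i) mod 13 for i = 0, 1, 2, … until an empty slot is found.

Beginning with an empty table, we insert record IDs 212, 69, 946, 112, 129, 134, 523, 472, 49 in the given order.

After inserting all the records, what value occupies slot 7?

212 hashes to 4; slot 4 is free -> place at 4.
69 hashes to 4; 4 taken -> place at 5.
946 hashes to 10; slot 10 is free -> place at 10.
112 hashes to 8; slot 8 is free -> place at 8.
129 hashes to 12; slot 12 is free -> place at 12.
134 hashes to 4; 4,5 taken -> place at 6.
523 hashes to 3; slot 3 is free -> place at 3.
472 hashes to 4; 4,5,6 taken -> place at 7.
49 hashes to 10; 10 taken -> place at 11.
Table: [-, -, -, 523, 212, 69, 134, 472, 112, -, 946, 49, 129]

472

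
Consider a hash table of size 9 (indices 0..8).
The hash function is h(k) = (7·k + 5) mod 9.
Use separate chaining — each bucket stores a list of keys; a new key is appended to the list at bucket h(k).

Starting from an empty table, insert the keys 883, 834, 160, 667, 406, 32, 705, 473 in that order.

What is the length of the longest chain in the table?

Insert 883: h=3, bucket 3 empty -> new chain.
Insert 834: h=2, bucket 2 empty -> new chain.
Insert 160: h=0, bucket 0 empty -> new chain.
Insert 667: h=3, bucket 3 nonempty -> append to chain.
Insert 406: h=3, bucket 3 nonempty -> append to chain.
Insert 32: h=4, bucket 4 empty -> new chain.
Insert 705: h=8, bucket 8 empty -> new chain.
Insert 473: h=4, bucket 4 nonempty -> append to chain.
Final buckets:
0: 160
1: -
2: 834
3: 883 -> 667 -> 406
4: 32 -> 473
5: -
6: -
7: -
8: 705

3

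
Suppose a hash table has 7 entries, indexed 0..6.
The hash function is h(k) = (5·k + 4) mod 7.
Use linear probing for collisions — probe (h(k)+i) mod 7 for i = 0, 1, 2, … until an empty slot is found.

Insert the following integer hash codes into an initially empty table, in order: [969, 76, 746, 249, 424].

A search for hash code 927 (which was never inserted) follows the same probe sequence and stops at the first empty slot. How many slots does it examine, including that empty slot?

969 hashes to 5; slot 5 is free -> place at 5.
76 hashes to 6; slot 6 is free -> place at 6.
746 hashes to 3; slot 3 is free -> place at 3.
249 hashes to 3; 3 taken -> place at 4.
424 hashes to 3; 3,4,5,6 taken -> place at 0.
Table: [424, ∅, ∅, 746, 249, 969, 76]
Lookup 927: h=5, probe 5,6,0,1 → slot 1 empty, not found.

4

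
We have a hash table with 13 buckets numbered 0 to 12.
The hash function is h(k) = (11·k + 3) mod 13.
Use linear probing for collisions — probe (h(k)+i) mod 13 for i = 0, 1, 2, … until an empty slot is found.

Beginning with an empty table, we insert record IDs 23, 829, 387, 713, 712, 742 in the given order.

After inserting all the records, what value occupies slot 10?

829

23 hashes to 9; slot 9 is free → place at 9.
829 hashes to 9; 9 taken → place at 10.
387 hashes to 9; 9,10 taken → place at 11.
713 hashes to 7; slot 7 is free → place at 7.
712 hashes to 9; 9,10,11 taken → place at 12.
742 hashes to 1; slot 1 is free → place at 1.
Table: [—, 742, —, —, —, —, —, 713, —, 23, 829, 387, 712]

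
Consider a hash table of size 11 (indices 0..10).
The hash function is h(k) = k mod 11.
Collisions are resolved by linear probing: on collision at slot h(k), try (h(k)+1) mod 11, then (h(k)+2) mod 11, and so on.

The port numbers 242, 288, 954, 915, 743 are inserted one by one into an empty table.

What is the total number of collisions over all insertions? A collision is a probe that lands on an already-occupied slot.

1

242 hashes to 0; slot 0 is free → place at 0.
288 hashes to 2; slot 2 is free → place at 2.
954 hashes to 8; slot 8 is free → place at 8.
915 hashes to 2; 2 taken → place at 3.
743 hashes to 6; slot 6 is free → place at 6.
Table: [242, ∅, 288, 915, ∅, ∅, 743, ∅, 954, ∅, ∅]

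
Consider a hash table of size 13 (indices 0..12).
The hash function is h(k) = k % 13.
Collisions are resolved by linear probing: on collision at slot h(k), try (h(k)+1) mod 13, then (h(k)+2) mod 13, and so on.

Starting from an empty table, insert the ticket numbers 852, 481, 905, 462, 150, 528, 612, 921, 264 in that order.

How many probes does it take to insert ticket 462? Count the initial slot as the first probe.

Insert 852: h=7, slot 7 empty => index 7.
Insert 481: h=0, slot 0 empty => index 0.
Insert 905: h=8, slot 8 empty => index 8.
Insert 462: h=7, slots 7,8 occupied => index 9.
Insert 150: h=7, slots 7,8,9 occupied => index 10.
Insert 528: h=8, slots 8,9,10 occupied => index 11.
Insert 612: h=1, slot 1 empty => index 1.
Insert 921: h=11, slot 11 occupied => index 12.
Insert 264: h=4, slot 4 empty => index 4.
Table: [481, 612, ∅, ∅, 264, ∅, ∅, 852, 905, 462, 150, 528, 921]

3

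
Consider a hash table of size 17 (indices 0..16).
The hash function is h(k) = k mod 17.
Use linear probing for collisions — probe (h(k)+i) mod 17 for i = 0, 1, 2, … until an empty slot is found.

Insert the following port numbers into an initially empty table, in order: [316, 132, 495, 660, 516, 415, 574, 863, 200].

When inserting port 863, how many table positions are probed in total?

316: h=10 -> slot 10
132: h=13 -> slot 13
495: h=2 -> slot 2
660: h=14 -> slot 14
516: h=6 -> slot 6
415: h=7 -> slot 7
574: h=13, probe 13,14,15 -> slot 15
863: h=13, probe 13,14,15,16 -> slot 16
200: h=13, probe 13,14,15,16,0 -> slot 0
Table: [200, _, 495, _, _, _, 516, 415, _, _, 316, _, _, 132, 660, 574, 863]

4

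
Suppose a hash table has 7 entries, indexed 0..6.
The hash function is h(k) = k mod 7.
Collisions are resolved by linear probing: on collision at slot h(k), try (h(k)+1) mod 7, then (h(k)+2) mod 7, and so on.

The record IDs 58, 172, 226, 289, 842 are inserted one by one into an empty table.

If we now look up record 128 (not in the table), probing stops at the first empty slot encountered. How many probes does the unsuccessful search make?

6

58: h=2 -> slot 2
172: h=4 -> slot 4
226: h=2, probe 2,3 -> slot 3
289: h=2, probe 2,3,4,5 -> slot 5
842: h=2, probe 2,3,4,5,6 -> slot 6
Table: [—, —, 58, 226, 172, 289, 842]
Lookup 128: h=2, probe 2,3,4,5,6,0 → slot 0 empty, not found.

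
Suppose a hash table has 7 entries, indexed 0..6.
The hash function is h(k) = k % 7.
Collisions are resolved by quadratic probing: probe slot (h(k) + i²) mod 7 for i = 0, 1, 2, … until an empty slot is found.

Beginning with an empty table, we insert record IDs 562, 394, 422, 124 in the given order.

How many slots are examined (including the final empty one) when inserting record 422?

3

Insert 562: h=2, slot 2 empty => index 2.
Insert 394: h=2, slot 2 occupied => index 3.
Insert 422: h=2, slots 2,3 occupied => index 6.
Insert 124: h=5, slot 5 empty => index 5.
Table: [_, _, 562, 394, _, 124, 422]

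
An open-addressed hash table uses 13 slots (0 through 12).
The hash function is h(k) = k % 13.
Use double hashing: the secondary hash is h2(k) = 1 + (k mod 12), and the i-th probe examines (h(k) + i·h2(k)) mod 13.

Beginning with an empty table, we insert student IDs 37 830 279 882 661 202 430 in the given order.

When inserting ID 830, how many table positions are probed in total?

37 hashes to 11; slot 11 is free => place at 11.
830 hashes to 11, h2=3; 11 taken => place at 1.
279 hashes to 6; slot 6 is free => place at 6.
882 hashes to 11, h2=7; 11 taken => place at 5.
661 hashes to 11, h2=2; 11 taken => place at 0.
202 hashes to 7; slot 7 is free => place at 7.
430 hashes to 1, h2=11; 1 taken => place at 12.
Table: [661, 830, _, _, _, 882, 279, 202, _, _, _, 37, 430]

2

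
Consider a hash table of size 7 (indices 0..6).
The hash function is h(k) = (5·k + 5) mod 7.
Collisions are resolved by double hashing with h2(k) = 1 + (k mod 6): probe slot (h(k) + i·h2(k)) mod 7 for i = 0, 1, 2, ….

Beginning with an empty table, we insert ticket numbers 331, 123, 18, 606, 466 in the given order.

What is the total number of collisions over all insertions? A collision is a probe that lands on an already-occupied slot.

Insert 331: h=1, slot 1 empty => index 1.
Insert 123: h=4, slot 4 empty => index 4.
Insert 18: h=4, h2=1, slot 4 occupied => index 5.
Insert 606: h=4, h2=1, slots 4,5 occupied => index 6.
Insert 466: h=4, h2=5, slot 4 occupied => index 2.
Table: [_, 331, 466, _, 123, 18, 606]

4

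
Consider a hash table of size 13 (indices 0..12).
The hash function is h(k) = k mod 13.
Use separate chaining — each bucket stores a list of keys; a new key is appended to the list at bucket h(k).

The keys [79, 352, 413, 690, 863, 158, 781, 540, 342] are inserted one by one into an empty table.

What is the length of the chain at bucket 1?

4

Insert 79: h=1, bucket 1 empty -> new chain.
Insert 352: h=1, bucket 1 nonempty -> append to chain.
Insert 413: h=10, bucket 10 empty -> new chain.
Insert 690: h=1, bucket 1 nonempty -> append to chain.
Insert 863: h=5, bucket 5 empty -> new chain.
Insert 158: h=2, bucket 2 empty -> new chain.
Insert 781: h=1, bucket 1 nonempty -> append to chain.
Insert 540: h=7, bucket 7 empty -> new chain.
Insert 342: h=4, bucket 4 empty -> new chain.
Final buckets:
0: .
1: 79 -> 352 -> 690 -> 781
2: 158
3: .
4: 342
5: 863
6: .
7: 540
8: .
9: .
10: 413
11: .
12: .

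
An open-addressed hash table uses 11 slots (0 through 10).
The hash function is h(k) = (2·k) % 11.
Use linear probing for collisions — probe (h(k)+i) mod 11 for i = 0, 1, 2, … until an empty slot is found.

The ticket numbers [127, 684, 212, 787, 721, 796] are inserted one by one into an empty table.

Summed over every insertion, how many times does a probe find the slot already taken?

127 hashes to 1; slot 1 is free → place at 1.
684 hashes to 4; slot 4 is free → place at 4.
212 hashes to 6; slot 6 is free → place at 6.
787 hashes to 1; 1 taken → place at 2.
721 hashes to 1; 1,2 taken → place at 3.
796 hashes to 8; slot 8 is free → place at 8.
Table: [_, 127, 787, 721, 684, _, 212, _, 796, _, _]

3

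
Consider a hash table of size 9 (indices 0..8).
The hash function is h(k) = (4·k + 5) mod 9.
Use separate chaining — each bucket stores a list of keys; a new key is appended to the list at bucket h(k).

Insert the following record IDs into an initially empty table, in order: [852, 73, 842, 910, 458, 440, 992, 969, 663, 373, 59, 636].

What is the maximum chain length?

Insert 852: h=2, bucket 2 empty -> new chain.
Insert 73: h=0, bucket 0 empty -> new chain.
Insert 842: h=7, bucket 7 empty -> new chain.
Insert 910: h=0, bucket 0 nonempty -> append to chain.
Insert 458: h=1, bucket 1 empty -> new chain.
Insert 440: h=1, bucket 1 nonempty -> append to chain.
Insert 992: h=4, bucket 4 empty -> new chain.
Insert 969: h=2, bucket 2 nonempty -> append to chain.
Insert 663: h=2, bucket 2 nonempty -> append to chain.
Insert 373: h=3, bucket 3 empty -> new chain.
Insert 59: h=7, bucket 7 nonempty -> append to chain.
Insert 636: h=2, bucket 2 nonempty -> append to chain.
Final buckets:
0: 73 -> 910
1: 458 -> 440
2: 852 -> 969 -> 663 -> 636
3: 373
4: 992
5: -
6: -
7: 842 -> 59
8: -

4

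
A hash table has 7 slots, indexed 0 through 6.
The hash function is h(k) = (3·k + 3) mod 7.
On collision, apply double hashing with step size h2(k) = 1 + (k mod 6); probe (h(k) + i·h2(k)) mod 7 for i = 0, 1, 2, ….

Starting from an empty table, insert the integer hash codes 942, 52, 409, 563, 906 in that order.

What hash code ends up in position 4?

942 hashes to 1; slot 1 is free -> place at 1.
52 hashes to 5; slot 5 is free -> place at 5.
409 hashes to 5, h2=2; 5 taken -> place at 0.
563 hashes to 5, h2=6; 5 taken -> place at 4.
906 hashes to 5, h2=1; 5 taken -> place at 6.
Table: [409, 942, ∅, ∅, 563, 52, 906]

563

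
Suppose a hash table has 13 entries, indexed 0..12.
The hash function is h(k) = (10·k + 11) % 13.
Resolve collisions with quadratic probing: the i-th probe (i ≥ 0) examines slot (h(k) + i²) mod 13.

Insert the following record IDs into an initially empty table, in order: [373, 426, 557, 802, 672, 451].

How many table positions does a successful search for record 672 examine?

373: h=10 → slot 10
426: h=7 → slot 7
557: h=4 → slot 4
802: h=10, probe 10,11 → slot 11
672: h=10, probe 10,11,1 → slot 1
451: h=10, probe 10,11,1,6 → slot 6
Table: [∅, 672, ∅, ∅, 557, ∅, 451, 426, ∅, ∅, 373, 802, ∅]
Lookup 672: h=10, probe 10,11,1 → found at 1.

3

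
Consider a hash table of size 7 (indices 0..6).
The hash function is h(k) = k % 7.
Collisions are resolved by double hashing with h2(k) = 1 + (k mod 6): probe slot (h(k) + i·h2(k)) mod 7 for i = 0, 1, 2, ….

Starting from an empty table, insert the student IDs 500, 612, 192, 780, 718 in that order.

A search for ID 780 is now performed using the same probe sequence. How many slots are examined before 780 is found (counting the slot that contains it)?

4

Insert 500: h=3, slot 3 empty -> index 3.
Insert 612: h=3, h2=1, slot 3 occupied -> index 4.
Insert 192: h=3, h2=1, slots 3,4 occupied -> index 5.
Insert 780: h=3, h2=1, slots 3,4,5 occupied -> index 6.
Insert 718: h=4, h2=5, slot 4 occupied -> index 2.
Table: [-, -, 718, 500, 612, 192, 780]
Lookup 780: h=3, h2=1, probe 3,4,5,6 → found at 6.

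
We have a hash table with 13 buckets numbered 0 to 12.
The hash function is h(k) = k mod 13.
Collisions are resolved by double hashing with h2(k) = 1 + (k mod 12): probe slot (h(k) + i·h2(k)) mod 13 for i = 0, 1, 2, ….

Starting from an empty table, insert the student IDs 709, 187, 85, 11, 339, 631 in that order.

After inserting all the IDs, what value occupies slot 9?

709: h=7 -> slot 7
187: h=5 -> slot 5
85: h=7, h2=2, probe 7,9 -> slot 9
11: h=11 -> slot 11
339: h=1 -> slot 1
631: h=7, h2=8, probe 7,2 -> slot 2
Table: [—, 339, 631, —, —, 187, —, 709, —, 85, —, 11, —]

85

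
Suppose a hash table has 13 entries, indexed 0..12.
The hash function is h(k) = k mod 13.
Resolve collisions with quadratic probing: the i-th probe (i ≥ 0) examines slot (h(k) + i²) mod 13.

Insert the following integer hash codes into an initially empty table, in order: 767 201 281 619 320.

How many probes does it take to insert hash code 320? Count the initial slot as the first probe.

3

767: h=0 => slot 0
201: h=6 => slot 6
281: h=8 => slot 8
619: h=8, probe 8,9 => slot 9
320: h=8, probe 8,9,12 => slot 12
Table: [767, ., ., ., ., ., 201, ., 281, 619, ., ., 320]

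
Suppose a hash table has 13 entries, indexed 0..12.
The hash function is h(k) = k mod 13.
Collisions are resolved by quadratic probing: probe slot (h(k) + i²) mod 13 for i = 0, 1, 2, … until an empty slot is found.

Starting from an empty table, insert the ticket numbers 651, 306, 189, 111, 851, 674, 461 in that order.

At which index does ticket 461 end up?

651: h=1 -> slot 1
306: h=7 -> slot 7
189: h=7, probe 7,8 -> slot 8
111: h=7, probe 7,8,11 -> slot 11
851: h=6 -> slot 6
674: h=11, probe 11,12 -> slot 12
461: h=6, probe 6,7,10 -> slot 10
Table: [., 651, ., ., ., ., 851, 306, 189, ., 461, 111, 674]

10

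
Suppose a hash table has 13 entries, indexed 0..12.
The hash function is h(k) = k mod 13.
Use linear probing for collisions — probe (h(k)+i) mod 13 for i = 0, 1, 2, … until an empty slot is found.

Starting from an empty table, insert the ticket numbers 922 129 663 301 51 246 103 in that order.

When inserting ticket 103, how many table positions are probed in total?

922 hashes to 12; slot 12 is free => place at 12.
129 hashes to 12; 12 taken => place at 0.
663 hashes to 0; 0 taken => place at 1.
301 hashes to 2; slot 2 is free => place at 2.
51 hashes to 12; 12,0,1,2 taken => place at 3.
246 hashes to 12; 12,0,1,2,3 taken => place at 4.
103 hashes to 12; 12,0,1,2,3,4 taken => place at 5.
Table: [129, 663, 301, 51, 246, 103, —, —, —, —, —, —, 922]

7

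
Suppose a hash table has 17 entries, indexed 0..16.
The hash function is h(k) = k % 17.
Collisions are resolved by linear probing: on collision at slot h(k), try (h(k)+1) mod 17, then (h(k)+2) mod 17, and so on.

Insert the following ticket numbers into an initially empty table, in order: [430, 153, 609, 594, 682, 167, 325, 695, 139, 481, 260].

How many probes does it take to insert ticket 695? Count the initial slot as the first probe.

4

Insert 430: h=5, slot 5 empty => index 5.
Insert 153: h=0, slot 0 empty => index 0.
Insert 609: h=14, slot 14 empty => index 14.
Insert 594: h=16, slot 16 empty => index 16.
Insert 682: h=2, slot 2 empty => index 2.
Insert 167: h=14, slot 14 occupied => index 15.
Insert 325: h=2, slot 2 occupied => index 3.
Insert 695: h=15, slots 15,16,0 occupied => index 1.
Insert 139: h=3, slot 3 occupied => index 4.
Insert 481: h=5, slot 5 occupied => index 6.
Insert 260: h=5, slots 5,6 occupied => index 7.
Table: [153, 695, 682, 325, 139, 430, 481, 260, ., ., ., ., ., ., 609, 167, 594]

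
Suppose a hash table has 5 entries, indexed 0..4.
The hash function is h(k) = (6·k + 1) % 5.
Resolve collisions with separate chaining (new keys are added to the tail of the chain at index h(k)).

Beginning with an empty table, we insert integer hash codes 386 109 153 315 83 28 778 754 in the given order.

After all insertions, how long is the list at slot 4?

Insert 386: h=2, bucket 2 empty → new chain.
Insert 109: h=0, bucket 0 empty → new chain.
Insert 153: h=4, bucket 4 empty → new chain.
Insert 315: h=1, bucket 1 empty → new chain.
Insert 83: h=4, bucket 4 nonempty → append to chain.
Insert 28: h=4, bucket 4 nonempty → append to chain.
Insert 778: h=4, bucket 4 nonempty → append to chain.
Insert 754: h=0, bucket 0 nonempty → append to chain.
Final buckets:
0: 109 -> 754
1: 315
2: 386
3: ∅
4: 153 -> 83 -> 28 -> 778

4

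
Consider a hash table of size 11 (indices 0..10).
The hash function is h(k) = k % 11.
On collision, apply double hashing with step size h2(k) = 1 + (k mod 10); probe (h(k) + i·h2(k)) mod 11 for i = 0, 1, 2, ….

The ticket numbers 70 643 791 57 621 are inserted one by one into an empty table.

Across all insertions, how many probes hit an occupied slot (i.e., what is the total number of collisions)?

70: h=4 => slot 4
643: h=5 => slot 5
791: h=10 => slot 10
57: h=2 => slot 2
621: h=5, h2=2, probe 5,7 => slot 7
Table: [-, -, 57, -, 70, 643, -, 621, -, -, 791]

1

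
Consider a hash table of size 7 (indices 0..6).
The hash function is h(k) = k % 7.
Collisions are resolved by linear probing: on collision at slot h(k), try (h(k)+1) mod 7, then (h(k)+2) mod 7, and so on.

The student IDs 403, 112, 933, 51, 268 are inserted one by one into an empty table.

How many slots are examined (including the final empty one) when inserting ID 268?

4

403 hashes to 4; slot 4 is free => place at 4.
112 hashes to 0; slot 0 is free => place at 0.
933 hashes to 2; slot 2 is free => place at 2.
51 hashes to 2; 2 taken => place at 3.
268 hashes to 2; 2,3,4 taken => place at 5.
Table: [112, ∅, 933, 51, 403, 268, ∅]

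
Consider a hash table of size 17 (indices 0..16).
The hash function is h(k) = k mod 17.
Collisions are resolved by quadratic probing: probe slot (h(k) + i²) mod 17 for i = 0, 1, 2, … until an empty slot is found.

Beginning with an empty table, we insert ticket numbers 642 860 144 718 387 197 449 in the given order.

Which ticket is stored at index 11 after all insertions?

642: h=13 -> slot 13
860: h=10 -> slot 10
144: h=8 -> slot 8
718: h=4 -> slot 4
387: h=13, probe 13,14 -> slot 14
197: h=10, probe 10,11 -> slot 11
449: h=7 -> slot 7
Table: [∅, ∅, ∅, ∅, 718, ∅, ∅, 449, 144, ∅, 860, 197, ∅, 642, 387, ∅, ∅]

197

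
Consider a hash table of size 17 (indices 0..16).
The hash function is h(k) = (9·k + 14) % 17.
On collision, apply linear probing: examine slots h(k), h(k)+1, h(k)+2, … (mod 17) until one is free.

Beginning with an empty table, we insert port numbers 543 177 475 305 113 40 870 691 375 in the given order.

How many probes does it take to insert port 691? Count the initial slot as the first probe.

2

543 hashes to 5; slot 5 is free => place at 5.
177 hashes to 9; slot 9 is free => place at 9.
475 hashes to 5; 5 taken => place at 6.
305 hashes to 5; 5,6 taken => place at 7.
113 hashes to 11; slot 11 is free => place at 11.
40 hashes to 0; slot 0 is free => place at 0.
870 hashes to 7; 7 taken => place at 8.
691 hashes to 11; 11 taken => place at 12.
375 hashes to 6; 6,7,8,9 taken => place at 10.
Table: [40, ∅, ∅, ∅, ∅, 543, 475, 305, 870, 177, 375, 113, 691, ∅, ∅, ∅, ∅]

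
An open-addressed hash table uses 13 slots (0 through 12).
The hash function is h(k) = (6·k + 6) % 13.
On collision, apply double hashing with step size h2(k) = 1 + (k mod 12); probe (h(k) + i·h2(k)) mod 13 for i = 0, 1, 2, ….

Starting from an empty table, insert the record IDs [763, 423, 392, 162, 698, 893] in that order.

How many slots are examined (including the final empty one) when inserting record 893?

2

763: h=8 -> slot 8
423: h=9 -> slot 9
392: h=5 -> slot 5
162: h=3 -> slot 3
698: h=8, h2=3, probe 8,11 -> slot 11
893: h=8, h2=6, probe 8,1 -> slot 1
Table: [-, 893, -, 162, -, 392, -, -, 763, 423, -, 698, -]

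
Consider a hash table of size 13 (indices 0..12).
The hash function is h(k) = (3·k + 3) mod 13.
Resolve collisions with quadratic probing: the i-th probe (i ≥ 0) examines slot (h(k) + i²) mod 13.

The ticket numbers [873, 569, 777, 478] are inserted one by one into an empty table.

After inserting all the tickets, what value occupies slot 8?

777

873 hashes to 9; slot 9 is free => place at 9.
569 hashes to 7; slot 7 is free => place at 7.
777 hashes to 7; 7 taken => place at 8.
478 hashes to 7; 7,8 taken => place at 11.
Table: [∅, ∅, ∅, ∅, ∅, ∅, ∅, 569, 777, 873, ∅, 478, ∅]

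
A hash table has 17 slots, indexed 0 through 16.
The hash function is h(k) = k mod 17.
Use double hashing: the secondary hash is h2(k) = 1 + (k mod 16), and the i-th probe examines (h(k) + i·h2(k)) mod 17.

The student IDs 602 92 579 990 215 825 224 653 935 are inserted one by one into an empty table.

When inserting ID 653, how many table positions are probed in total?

4

602 hashes to 7; slot 7 is free => place at 7.
92 hashes to 7, h2=13; 7 taken => place at 3.
579 hashes to 1; slot 1 is free => place at 1.
990 hashes to 4; slot 4 is free => place at 4.
215 hashes to 11; slot 11 is free => place at 11.
825 hashes to 9; slot 9 is free => place at 9.
224 hashes to 3, h2=1; 3,4 taken => place at 5.
653 hashes to 7, h2=14; 7,4,1 taken => place at 15.
935 hashes to 0; slot 0 is free => place at 0.
Table: [935, 579, —, 92, 990, 224, —, 602, —, 825, —, 215, —, —, —, 653, —]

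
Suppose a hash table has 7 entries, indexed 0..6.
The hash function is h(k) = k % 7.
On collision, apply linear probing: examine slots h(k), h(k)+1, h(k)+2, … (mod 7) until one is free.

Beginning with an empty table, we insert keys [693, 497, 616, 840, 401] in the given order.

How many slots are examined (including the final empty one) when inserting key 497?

2

693: h=0 => slot 0
497: h=0, probe 0,1 => slot 1
616: h=0, probe 0,1,2 => slot 2
840: h=0, probe 0,1,2,3 => slot 3
401: h=2, probe 2,3,4 => slot 4
Table: [693, 497, 616, 840, 401, _, _]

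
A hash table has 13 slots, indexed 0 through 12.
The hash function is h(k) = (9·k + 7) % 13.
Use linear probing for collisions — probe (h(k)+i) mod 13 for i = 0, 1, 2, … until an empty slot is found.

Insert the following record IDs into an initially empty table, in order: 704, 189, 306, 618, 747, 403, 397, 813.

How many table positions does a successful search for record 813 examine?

704 hashes to 12; slot 12 is free => place at 12.
189 hashes to 5; slot 5 is free => place at 5.
306 hashes to 5; 5 taken => place at 6.
618 hashes to 5; 5,6 taken => place at 7.
747 hashes to 9; slot 9 is free => place at 9.
403 hashes to 7; 7 taken => place at 8.
397 hashes to 5; 5,6,7,8,9 taken => place at 10.
813 hashes to 5; 5,6,7,8,9,10 taken => place at 11.
Table: [., ., ., ., ., 189, 306, 618, 403, 747, 397, 813, 704]
Lookup 813: h=5, probe 5,6,7,8,9,10,11 → found at 11.

7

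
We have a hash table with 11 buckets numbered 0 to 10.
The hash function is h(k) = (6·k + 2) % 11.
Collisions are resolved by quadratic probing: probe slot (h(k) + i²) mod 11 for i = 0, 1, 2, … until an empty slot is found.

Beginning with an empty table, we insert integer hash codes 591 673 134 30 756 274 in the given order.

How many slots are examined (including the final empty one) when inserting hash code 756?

591 hashes to 6; slot 6 is free → place at 6.
673 hashes to 3; slot 3 is free → place at 3.
134 hashes to 3; 3 taken → place at 4.
30 hashes to 6; 6 taken → place at 7.
756 hashes to 6; 6,7 taken → place at 10.
274 hashes to 7; 7 taken → place at 8.
Table: [—, —, —, 673, 134, —, 591, 30, 274, —, 756]

3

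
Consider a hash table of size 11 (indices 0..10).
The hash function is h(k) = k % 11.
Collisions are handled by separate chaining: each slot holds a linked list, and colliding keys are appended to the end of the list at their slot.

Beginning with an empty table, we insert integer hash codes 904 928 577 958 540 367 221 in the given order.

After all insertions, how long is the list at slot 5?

1

Insert 904: h=2, bucket 2 empty -> new chain.
Insert 928: h=4, bucket 4 empty -> new chain.
Insert 577: h=5, bucket 5 empty -> new chain.
Insert 958: h=1, bucket 1 empty -> new chain.
Insert 540: h=1, bucket 1 nonempty -> append to chain.
Insert 367: h=4, bucket 4 nonempty -> append to chain.
Insert 221: h=1, bucket 1 nonempty -> append to chain.
Final buckets:
0: ∅
1: 958 -> 540 -> 221
2: 904
3: ∅
4: 928 -> 367
5: 577
6: ∅
7: ∅
8: ∅
9: ∅
10: ∅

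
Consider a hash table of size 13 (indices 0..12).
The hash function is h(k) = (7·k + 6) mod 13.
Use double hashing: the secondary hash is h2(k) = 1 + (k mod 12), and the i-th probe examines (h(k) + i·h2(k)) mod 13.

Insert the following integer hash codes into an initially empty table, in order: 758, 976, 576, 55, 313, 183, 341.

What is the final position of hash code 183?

758 hashes to 8; slot 8 is free → place at 8.
976 hashes to 0; slot 0 is free → place at 0.
576 hashes to 8, h2=1; 8 taken → place at 9.
55 hashes to 1; slot 1 is free → place at 1.
313 hashes to 0, h2=2; 0 taken → place at 2.
183 hashes to 0, h2=4; 0 taken → place at 4.
341 hashes to 1, h2=6; 1 taken → place at 7.
Table: [976, 55, 313, _, 183, _, _, 341, 758, 576, _, _, _]

4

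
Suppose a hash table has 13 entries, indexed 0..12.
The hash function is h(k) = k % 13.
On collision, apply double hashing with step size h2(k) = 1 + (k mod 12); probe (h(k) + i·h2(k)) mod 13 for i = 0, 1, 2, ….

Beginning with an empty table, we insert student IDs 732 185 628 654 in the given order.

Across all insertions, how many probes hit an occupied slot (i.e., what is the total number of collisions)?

732 hashes to 4; slot 4 is free → place at 4.
185 hashes to 3; slot 3 is free → place at 3.
628 hashes to 4, h2=5; 4 taken → place at 9.
654 hashes to 4, h2=7; 4 taken → place at 11.
Table: [_, _, _, 185, 732, _, _, _, _, 628, _, 654, _]

2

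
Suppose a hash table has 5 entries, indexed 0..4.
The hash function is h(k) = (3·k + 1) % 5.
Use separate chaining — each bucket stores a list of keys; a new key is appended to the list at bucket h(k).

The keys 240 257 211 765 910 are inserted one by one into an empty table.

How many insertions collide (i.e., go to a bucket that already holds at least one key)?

240 → bucket 1
257 → bucket 2
211 → bucket 4
765 → bucket 1 (collision)
910 → bucket 1 (collision)
Final buckets:
0: _
1: 240 -> 765 -> 910
2: 257
3: _
4: 211

2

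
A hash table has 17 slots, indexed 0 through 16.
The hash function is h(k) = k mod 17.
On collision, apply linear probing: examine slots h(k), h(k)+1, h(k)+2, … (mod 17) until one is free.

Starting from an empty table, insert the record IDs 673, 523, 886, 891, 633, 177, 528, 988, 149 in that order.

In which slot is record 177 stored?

8

673: h=10 → slot 10
523: h=13 → slot 13
886: h=2 → slot 2
891: h=7 → slot 7
633: h=4 → slot 4
177: h=7, probe 7,8 → slot 8
528: h=1 → slot 1
988: h=2, probe 2,3 → slot 3
149: h=13, probe 13,14 → slot 14
Table: [∅, 528, 886, 988, 633, ∅, ∅, 891, 177, ∅, 673, ∅, ∅, 523, 149, ∅, ∅]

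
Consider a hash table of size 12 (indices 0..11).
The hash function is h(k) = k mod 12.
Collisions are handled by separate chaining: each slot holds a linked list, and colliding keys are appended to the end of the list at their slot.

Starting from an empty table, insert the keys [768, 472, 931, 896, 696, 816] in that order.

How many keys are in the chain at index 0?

3

768 -> bucket 0
472 -> bucket 4
931 -> bucket 7
896 -> bucket 8
696 -> bucket 0 (collision)
816 -> bucket 0 (collision)
Final buckets:
0: 768 -> 696 -> 816
1: _
2: _
3: _
4: 472
5: _
6: _
7: 931
8: 896
9: _
10: _
11: _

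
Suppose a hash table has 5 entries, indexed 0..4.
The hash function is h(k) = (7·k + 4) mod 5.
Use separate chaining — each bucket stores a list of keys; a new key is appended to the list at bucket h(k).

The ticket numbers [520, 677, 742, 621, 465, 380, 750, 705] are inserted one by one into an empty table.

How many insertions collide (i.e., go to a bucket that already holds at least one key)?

5

520 → bucket 4
677 → bucket 3
742 → bucket 3 (collision)
621 → bucket 1
465 → bucket 4 (collision)
380 → bucket 4 (collision)
750 → bucket 4 (collision)
705 → bucket 4 (collision)
Final buckets:
0: .
1: 621
2: .
3: 677 -> 742
4: 520 -> 465 -> 380 -> 750 -> 705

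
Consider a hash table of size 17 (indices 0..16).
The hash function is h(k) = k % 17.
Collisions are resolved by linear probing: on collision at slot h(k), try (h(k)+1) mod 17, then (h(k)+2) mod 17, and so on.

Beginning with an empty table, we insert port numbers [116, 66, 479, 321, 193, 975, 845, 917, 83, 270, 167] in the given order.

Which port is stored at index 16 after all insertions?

116: h=14 -> slot 14
66: h=15 -> slot 15
479: h=3 -> slot 3
321: h=15, probe 15,16 -> slot 16
193: h=6 -> slot 6
975: h=6, probe 6,7 -> slot 7
845: h=12 -> slot 12
917: h=16, probe 16,0 -> slot 0
83: h=15, probe 15,16,0,1 -> slot 1
270: h=15, probe 15,16,0,1,2 -> slot 2
167: h=14, probe 14,15,16,0,1,2,3,4 -> slot 4
Table: [917, 83, 270, 479, 167, -, 193, 975, -, -, -, -, 845, -, 116, 66, 321]

321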